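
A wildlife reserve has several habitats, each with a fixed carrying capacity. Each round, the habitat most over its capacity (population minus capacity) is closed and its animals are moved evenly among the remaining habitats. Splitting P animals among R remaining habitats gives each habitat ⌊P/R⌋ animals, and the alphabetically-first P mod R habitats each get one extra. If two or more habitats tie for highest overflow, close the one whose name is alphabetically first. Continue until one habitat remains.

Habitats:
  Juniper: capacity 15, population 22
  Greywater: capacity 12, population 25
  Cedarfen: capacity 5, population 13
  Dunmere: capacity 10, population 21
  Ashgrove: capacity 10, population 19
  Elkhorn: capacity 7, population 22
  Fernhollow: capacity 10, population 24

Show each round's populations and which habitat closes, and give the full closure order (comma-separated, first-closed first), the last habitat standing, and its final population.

Round 1: Ashgrove=19 Cedarfen=13 Dunmere=21 Elkhorn=22 Fernhollow=24 Greywater=25 Juniper=22 → close Elkhorn (overflow 15)
  22÷6 = 3 each, +1 to first 4
Round 2: Ashgrove=23 Cedarfen=17 Dunmere=25 Fernhollow=28 Greywater=28 Juniper=25 → close Fernhollow (overflow 18)
  28÷5 = 5 each, +1 to first 3
Round 3: Ashgrove=29 Cedarfen=23 Dunmere=31 Greywater=33 Juniper=30 → close Dunmere (overflow 21)
  31÷4 = 7 each, +1 to first 3
Round 4: Ashgrove=37 Cedarfen=31 Greywater=41 Juniper=37 → close Greywater (overflow 29)
  41÷3 = 13 each, +1 to first 2
Round 5: Ashgrove=51 Cedarfen=45 Juniper=50 → close Ashgrove (overflow 41)
  51÷2 = 25 each, +1 to first 1
Round 6: Cedarfen=71 Juniper=75 → close Cedarfen (overflow 66)
  71÷1 = 71 each, +1 to first 0

Closure order: Elkhorn, Fernhollow, Dunmere, Greywater, Ashgrove, Cedarfen
Last habitat: Juniper with 146 animals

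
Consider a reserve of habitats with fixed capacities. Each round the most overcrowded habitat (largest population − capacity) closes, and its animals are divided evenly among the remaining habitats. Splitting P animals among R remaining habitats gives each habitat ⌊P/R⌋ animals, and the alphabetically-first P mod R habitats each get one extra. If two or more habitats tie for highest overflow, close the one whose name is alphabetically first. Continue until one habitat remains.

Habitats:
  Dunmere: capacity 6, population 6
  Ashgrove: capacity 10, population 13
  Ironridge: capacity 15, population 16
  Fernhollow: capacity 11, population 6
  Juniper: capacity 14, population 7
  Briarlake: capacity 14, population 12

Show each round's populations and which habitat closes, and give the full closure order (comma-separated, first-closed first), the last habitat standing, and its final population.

Round 1: Ashgrove=13 Briarlake=12 Dunmere=6 Fernhollow=6 Ironridge=16 Juniper=7 → close Ashgrove (overflow 3)
  13÷5 = 2 each, +1 to first 3
Round 2: Briarlake=15 Dunmere=9 Fernhollow=9 Ironridge=18 Juniper=9 → close Dunmere (overflow 3)
  9÷4 = 2 each, +1 to first 1
Round 3: Briarlake=18 Fernhollow=11 Ironridge=20 Juniper=11 → close Ironridge (overflow 5)
  20÷3 = 6 each, +1 to first 2
Round 4: Briarlake=25 Fernhollow=18 Juniper=17 → close Briarlake (overflow 11)
  25÷2 = 12 each, +1 to first 1
Round 5: Fernhollow=31 Juniper=29 → close Fernhollow (overflow 20)
  31÷1 = 31 each, +1 to first 0

Closure order: Ashgrove, Dunmere, Ironridge, Briarlake, Fernhollow
Last habitat: Juniper with 60 animals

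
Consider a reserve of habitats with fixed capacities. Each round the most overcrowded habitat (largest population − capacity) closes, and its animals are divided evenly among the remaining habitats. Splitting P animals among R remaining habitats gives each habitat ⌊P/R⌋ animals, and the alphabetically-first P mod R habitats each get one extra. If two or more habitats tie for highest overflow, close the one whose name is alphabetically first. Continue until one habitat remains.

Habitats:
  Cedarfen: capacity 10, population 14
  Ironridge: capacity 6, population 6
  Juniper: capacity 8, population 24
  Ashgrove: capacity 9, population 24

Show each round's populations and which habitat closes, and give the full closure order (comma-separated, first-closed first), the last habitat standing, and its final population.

Round 1: Ashgrove=24 Cedarfen=14 Ironridge=6 Juniper=24 → close Juniper (overflow 16)
  24÷3 = 8 each, +1 to first 0
Round 2: Ashgrove=32 Cedarfen=22 Ironridge=14 → close Ashgrove (overflow 23)
  32÷2 = 16 each, +1 to first 0
Round 3: Cedarfen=38 Ironridge=30 → close Cedarfen (overflow 28)
  38÷1 = 38 each, +1 to first 0

Closure order: Juniper, Ashgrove, Cedarfen
Last habitat: Ironridge with 68 animals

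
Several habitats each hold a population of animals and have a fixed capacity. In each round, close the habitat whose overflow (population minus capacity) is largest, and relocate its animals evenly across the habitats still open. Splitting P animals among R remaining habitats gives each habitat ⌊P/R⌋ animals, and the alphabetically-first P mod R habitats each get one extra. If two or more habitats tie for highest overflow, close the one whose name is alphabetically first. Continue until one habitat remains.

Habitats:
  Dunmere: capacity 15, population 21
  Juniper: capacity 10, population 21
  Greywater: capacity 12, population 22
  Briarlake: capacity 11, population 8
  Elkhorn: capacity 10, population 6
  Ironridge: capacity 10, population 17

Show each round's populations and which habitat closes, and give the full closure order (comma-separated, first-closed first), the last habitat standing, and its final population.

Closure order: Juniper, Greywater, Dunmere, Ironridge, Briarlake
Last habitat: Elkhorn with 95 animals

Round 1: Briarlake=8 Dunmere=21 Elkhorn=6 Greywater=22 Ironridge=17 Juniper=21 → close Juniper (overflow 11)
  21÷5 = 4 each, +1 to first 1
Round 2: Briarlake=13 Dunmere=25 Elkhorn=10 Greywater=26 Ironridge=21 → close Greywater (overflow 14)
  26÷4 = 6 each, +1 to first 2
Round 3: Briarlake=20 Dunmere=32 Elkhorn=16 Ironridge=27 → close Dunmere (overflow 17)
  32÷3 = 10 each, +1 to first 2
Round 4: Briarlake=31 Elkhorn=27 Ironridge=37 → close Ironridge (overflow 27)
  37÷2 = 18 each, +1 to first 1
Round 5: Briarlake=50 Elkhorn=45 → close Briarlake (overflow 39)
  50÷1 = 50 each, +1 to first 0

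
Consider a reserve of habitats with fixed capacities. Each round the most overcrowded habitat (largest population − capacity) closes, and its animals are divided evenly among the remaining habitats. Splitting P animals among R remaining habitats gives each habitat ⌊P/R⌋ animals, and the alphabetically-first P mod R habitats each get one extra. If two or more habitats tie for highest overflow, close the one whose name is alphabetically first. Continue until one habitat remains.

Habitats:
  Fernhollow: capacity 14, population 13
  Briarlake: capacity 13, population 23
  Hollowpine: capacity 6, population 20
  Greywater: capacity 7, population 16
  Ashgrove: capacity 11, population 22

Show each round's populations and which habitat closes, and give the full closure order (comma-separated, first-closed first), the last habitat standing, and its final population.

Round 1: Ashgrove=22 Briarlake=23 Fernhollow=13 Greywater=16 Hollowpine=20 → close Hollowpine (overflow 14)
  20÷4 = 5 each, +1 to first 0
Round 2: Ashgrove=27 Briarlake=28 Fernhollow=18 Greywater=21 → close Ashgrove (overflow 16)
  27÷3 = 9 each, +1 to first 0
Round 3: Briarlake=37 Fernhollow=27 Greywater=30 → close Briarlake (overflow 24)
  37÷2 = 18 each, +1 to first 1
Round 4: Fernhollow=46 Greywater=48 → close Greywater (overflow 41)
  48÷1 = 48 each, +1 to first 0

Closure order: Hollowpine, Ashgrove, Briarlake, Greywater
Last habitat: Fernhollow with 94 animals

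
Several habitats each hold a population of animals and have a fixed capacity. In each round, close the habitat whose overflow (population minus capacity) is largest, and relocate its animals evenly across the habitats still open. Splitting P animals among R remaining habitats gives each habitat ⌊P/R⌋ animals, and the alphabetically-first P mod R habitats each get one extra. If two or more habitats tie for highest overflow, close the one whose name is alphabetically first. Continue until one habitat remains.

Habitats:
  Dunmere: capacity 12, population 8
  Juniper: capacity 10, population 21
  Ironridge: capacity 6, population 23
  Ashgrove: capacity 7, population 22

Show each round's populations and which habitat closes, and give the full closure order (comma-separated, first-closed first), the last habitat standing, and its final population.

Closure order: Ironridge, Ashgrove, Juniper
Last habitat: Dunmere with 74 animals

Round 1: Ashgrove=22 Dunmere=8 Ironridge=23 Juniper=21 → close Ironridge (overflow 17)
  23÷3 = 7 each, +1 to first 2
Round 2: Ashgrove=30 Dunmere=16 Juniper=28 → close Ashgrove (overflow 23)
  30÷2 = 15 each, +1 to first 0
Round 3: Dunmere=31 Juniper=43 → close Juniper (overflow 33)
  43÷1 = 43 each, +1 to first 0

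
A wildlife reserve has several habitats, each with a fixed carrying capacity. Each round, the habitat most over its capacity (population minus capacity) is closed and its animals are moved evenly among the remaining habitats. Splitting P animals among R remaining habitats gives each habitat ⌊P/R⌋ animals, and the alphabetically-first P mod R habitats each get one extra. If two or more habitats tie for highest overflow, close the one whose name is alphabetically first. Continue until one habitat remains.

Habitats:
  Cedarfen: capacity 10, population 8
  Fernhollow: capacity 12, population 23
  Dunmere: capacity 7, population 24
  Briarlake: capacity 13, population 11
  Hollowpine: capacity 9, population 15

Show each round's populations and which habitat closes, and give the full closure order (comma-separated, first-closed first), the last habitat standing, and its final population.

Closure order: Dunmere, Fernhollow, Hollowpine, Briarlake
Last habitat: Cedarfen with 81 animals

Round 1: Briarlake=11 Cedarfen=8 Dunmere=24 Fernhollow=23 Hollowpine=15 → close Dunmere (overflow 17)
  24÷4 = 6 each, +1 to first 0
Round 2: Briarlake=17 Cedarfen=14 Fernhollow=29 Hollowpine=21 → close Fernhollow (overflow 17)
  29÷3 = 9 each, +1 to first 2
Round 3: Briarlake=27 Cedarfen=24 Hollowpine=30 → close Hollowpine (overflow 21)
  30÷2 = 15 each, +1 to first 0
Round 4: Briarlake=42 Cedarfen=39 → close Briarlake (overflow 29)
  42÷1 = 42 each, +1 to first 0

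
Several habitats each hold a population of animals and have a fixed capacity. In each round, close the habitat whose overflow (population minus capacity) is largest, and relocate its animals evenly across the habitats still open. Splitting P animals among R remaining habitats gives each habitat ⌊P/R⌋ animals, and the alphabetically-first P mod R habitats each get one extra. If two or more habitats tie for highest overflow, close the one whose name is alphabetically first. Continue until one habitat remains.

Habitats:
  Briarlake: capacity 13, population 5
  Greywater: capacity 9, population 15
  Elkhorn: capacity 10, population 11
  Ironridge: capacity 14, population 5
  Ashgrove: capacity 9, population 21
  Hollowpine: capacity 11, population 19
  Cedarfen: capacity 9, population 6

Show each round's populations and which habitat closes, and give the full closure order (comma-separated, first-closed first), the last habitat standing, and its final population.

Round 1: Ashgrove=21 Briarlake=5 Cedarfen=6 Elkhorn=11 Greywater=15 Hollowpine=19 Ironridge=5 → close Ashgrove (overflow 12)
  21÷6 = 3 each, +1 to first 3
Round 2: Briarlake=9 Cedarfen=10 Elkhorn=15 Greywater=18 Hollowpine=22 Ironridge=8 → close Hollowpine (overflow 11)
  22÷5 = 4 each, +1 to first 2
Round 3: Briarlake=14 Cedarfen=15 Elkhorn=19 Greywater=22 Ironridge=12 → close Greywater (overflow 13)
  22÷4 = 5 each, +1 to first 2
Round 4: Briarlake=20 Cedarfen=21 Elkhorn=24 Ironridge=17 → close Elkhorn (overflow 14)
  24÷3 = 8 each, +1 to first 0
Round 5: Briarlake=28 Cedarfen=29 Ironridge=25 → close Cedarfen (overflow 20)
  29÷2 = 14 each, +1 to first 1
Round 6: Briarlake=43 Ironridge=39 → close Briarlake (overflow 30)
  43÷1 = 43 each, +1 to first 0

Closure order: Ashgrove, Hollowpine, Greywater, Elkhorn, Cedarfen, Briarlake
Last habitat: Ironridge with 82 animals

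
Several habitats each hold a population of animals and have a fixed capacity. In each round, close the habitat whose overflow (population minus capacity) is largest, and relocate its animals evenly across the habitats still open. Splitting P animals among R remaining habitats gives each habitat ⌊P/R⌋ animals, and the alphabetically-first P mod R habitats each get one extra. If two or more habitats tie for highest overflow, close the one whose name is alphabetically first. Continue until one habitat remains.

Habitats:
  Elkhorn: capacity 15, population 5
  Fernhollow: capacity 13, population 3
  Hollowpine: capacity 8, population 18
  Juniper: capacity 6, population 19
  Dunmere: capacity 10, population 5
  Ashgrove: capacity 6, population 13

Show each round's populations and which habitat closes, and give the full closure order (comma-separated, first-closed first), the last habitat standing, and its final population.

Round 1: Ashgrove=13 Dunmere=5 Elkhorn=5 Fernhollow=3 Hollowpine=18 Juniper=19 → close Juniper (overflow 13)
  19÷5 = 3 each, +1 to first 4
Round 2: Ashgrove=17 Dunmere=9 Elkhorn=9 Fernhollow=7 Hollowpine=21 → close Hollowpine (overflow 13)
  21÷4 = 5 each, +1 to first 1
Round 3: Ashgrove=23 Dunmere=14 Elkhorn=14 Fernhollow=12 → close Ashgrove (overflow 17)
  23÷3 = 7 each, +1 to first 2
Round 4: Dunmere=22 Elkhorn=22 Fernhollow=19 → close Dunmere (overflow 12)
  22÷2 = 11 each, +1 to first 0
Round 5: Elkhorn=33 Fernhollow=30 → close Elkhorn (overflow 18)
  33÷1 = 33 each, +1 to first 0

Closure order: Juniper, Hollowpine, Ashgrove, Dunmere, Elkhorn
Last habitat: Fernhollow with 63 animals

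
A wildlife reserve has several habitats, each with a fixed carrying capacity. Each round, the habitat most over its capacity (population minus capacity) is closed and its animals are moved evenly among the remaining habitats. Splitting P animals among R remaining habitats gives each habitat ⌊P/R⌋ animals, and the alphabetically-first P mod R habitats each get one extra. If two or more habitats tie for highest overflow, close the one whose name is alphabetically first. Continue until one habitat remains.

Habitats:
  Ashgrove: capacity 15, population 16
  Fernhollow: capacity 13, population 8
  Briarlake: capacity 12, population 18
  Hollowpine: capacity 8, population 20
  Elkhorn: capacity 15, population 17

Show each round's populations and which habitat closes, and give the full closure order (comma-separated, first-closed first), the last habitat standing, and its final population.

Round 1: Ashgrove=16 Briarlake=18 Elkhorn=17 Fernhollow=8 Hollowpine=20 → close Hollowpine (overflow 12)
  20÷4 = 5 each, +1 to first 0
Round 2: Ashgrove=21 Briarlake=23 Elkhorn=22 Fernhollow=13 → close Briarlake (overflow 11)
  23÷3 = 7 each, +1 to first 2
Round 3: Ashgrove=29 Elkhorn=30 Fernhollow=20 → close Elkhorn (overflow 15)
  30÷2 = 15 each, +1 to first 0
Round 4: Ashgrove=44 Fernhollow=35 → close Ashgrove (overflow 29)
  44÷1 = 44 each, +1 to first 0

Closure order: Hollowpine, Briarlake, Elkhorn, Ashgrove
Last habitat: Fernhollow with 79 animals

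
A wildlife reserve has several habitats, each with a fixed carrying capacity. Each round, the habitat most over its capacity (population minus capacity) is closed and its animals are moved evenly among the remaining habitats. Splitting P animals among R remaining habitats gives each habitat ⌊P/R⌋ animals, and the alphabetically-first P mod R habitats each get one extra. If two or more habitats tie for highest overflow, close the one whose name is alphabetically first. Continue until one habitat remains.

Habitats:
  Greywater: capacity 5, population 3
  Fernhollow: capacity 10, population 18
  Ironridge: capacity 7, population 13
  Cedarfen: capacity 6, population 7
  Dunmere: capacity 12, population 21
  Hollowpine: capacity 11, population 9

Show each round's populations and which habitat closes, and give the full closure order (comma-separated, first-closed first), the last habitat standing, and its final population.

Round 1: Cedarfen=7 Dunmere=21 Fernhollow=18 Greywater=3 Hollowpine=9 Ironridge=13 → close Dunmere (overflow 9)
  21÷5 = 4 each, +1 to first 1
Round 2: Cedarfen=12 Fernhollow=22 Greywater=7 Hollowpine=13 Ironridge=17 → close Fernhollow (overflow 12)
  22÷4 = 5 each, +1 to first 2
Round 3: Cedarfen=18 Greywater=13 Hollowpine=18 Ironridge=22 → close Ironridge (overflow 15)
  22÷3 = 7 each, +1 to first 1
Round 4: Cedarfen=26 Greywater=20 Hollowpine=25 → close Cedarfen (overflow 20)
  26÷2 = 13 each, +1 to first 0
Round 5: Greywater=33 Hollowpine=38 → close Greywater (overflow 28)
  33÷1 = 33 each, +1 to first 0

Closure order: Dunmere, Fernhollow, Ironridge, Cedarfen, Greywater
Last habitat: Hollowpine with 71 animals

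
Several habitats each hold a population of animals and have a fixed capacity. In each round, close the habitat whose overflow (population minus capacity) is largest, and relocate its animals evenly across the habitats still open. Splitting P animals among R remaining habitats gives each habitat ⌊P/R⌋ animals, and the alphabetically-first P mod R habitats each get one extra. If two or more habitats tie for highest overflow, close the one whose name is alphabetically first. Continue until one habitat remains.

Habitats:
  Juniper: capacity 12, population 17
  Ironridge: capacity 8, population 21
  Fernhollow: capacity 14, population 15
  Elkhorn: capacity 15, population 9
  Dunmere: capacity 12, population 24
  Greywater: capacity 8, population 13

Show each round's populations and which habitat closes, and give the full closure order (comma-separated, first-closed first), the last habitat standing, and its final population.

Round 1: Dunmere=24 Elkhorn=9 Fernhollow=15 Greywater=13 Ironridge=21 Juniper=17 → close Ironridge (overflow 13)
  21÷5 = 4 each, +1 to first 1
Round 2: Dunmere=29 Elkhorn=13 Fernhollow=19 Greywater=17 Juniper=21 → close Dunmere (overflow 17)
  29÷4 = 7 each, +1 to first 1
Round 3: Elkhorn=21 Fernhollow=26 Greywater=24 Juniper=28 → close Greywater (overflow 16)
  24÷3 = 8 each, +1 to first 0
Round 4: Elkhorn=29 Fernhollow=34 Juniper=36 → close Juniper (overflow 24)
  36÷2 = 18 each, +1 to first 0
Round 5: Elkhorn=47 Fernhollow=52 → close Fernhollow (overflow 38)
  52÷1 = 52 each, +1 to first 0

Closure order: Ironridge, Dunmere, Greywater, Juniper, Fernhollow
Last habitat: Elkhorn with 99 animals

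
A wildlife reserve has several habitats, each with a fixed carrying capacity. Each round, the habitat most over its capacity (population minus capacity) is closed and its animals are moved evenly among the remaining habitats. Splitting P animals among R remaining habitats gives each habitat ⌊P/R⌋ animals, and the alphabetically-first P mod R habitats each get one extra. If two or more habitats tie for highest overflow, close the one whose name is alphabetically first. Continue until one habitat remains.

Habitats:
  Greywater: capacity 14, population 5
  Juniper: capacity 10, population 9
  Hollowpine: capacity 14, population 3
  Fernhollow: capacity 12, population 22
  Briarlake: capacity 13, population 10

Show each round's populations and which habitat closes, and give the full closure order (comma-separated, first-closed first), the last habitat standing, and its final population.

Round 1: Briarlake=10 Fernhollow=22 Greywater=5 Hollowpine=3 Juniper=9 → close Fernhollow (overflow 10)
  22÷4 = 5 each, +1 to first 2
Round 2: Briarlake=16 Greywater=11 Hollowpine=8 Juniper=14 → close Juniper (overflow 4)
  14÷3 = 4 each, +1 to first 2
Round 3: Briarlake=21 Greywater=16 Hollowpine=12 → close Briarlake (overflow 8)
  21÷2 = 10 each, +1 to first 1
Round 4: Greywater=27 Hollowpine=22 → close Greywater (overflow 13)
  27÷1 = 27 each, +1 to first 0

Closure order: Fernhollow, Juniper, Briarlake, Greywater
Last habitat: Hollowpine with 49 animals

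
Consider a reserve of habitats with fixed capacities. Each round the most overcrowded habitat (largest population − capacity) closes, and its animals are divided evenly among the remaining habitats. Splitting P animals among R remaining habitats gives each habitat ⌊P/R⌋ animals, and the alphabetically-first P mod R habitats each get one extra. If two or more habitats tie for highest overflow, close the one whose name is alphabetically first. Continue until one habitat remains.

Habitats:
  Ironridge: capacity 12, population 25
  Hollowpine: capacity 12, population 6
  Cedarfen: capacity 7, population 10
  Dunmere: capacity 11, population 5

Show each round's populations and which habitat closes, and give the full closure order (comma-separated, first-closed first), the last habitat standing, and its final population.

Round 1: Cedarfen=10 Dunmere=5 Hollowpine=6 Ironridge=25 → close Ironridge (overflow 13)
  25÷3 = 8 each, +1 to first 1
Round 2: Cedarfen=19 Dunmere=13 Hollowpine=14 → close Cedarfen (overflow 12)
  19÷2 = 9 each, +1 to first 1
Round 3: Dunmere=23 Hollowpine=23 → close Dunmere (overflow 12)
  23÷1 = 23 each, +1 to first 0

Closure order: Ironridge, Cedarfen, Dunmere
Last habitat: Hollowpine with 46 animals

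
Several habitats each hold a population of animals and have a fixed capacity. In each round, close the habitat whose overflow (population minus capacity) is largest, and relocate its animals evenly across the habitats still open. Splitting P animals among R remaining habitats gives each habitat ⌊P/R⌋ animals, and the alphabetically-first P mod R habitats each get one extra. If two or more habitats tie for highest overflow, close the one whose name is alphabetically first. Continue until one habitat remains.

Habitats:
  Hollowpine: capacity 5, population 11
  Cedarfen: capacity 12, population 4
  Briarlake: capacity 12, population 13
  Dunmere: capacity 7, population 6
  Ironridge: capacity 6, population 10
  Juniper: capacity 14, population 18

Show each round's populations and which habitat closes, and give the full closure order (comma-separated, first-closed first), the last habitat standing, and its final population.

Round 1: Briarlake=13 Cedarfen=4 Dunmere=6 Hollowpine=11 Ironridge=10 Juniper=18 → close Hollowpine (overflow 6)
  11÷5 = 2 each, +1 to first 1
Round 2: Briarlake=16 Cedarfen=6 Dunmere=8 Ironridge=12 Juniper=20 → close Ironridge (overflow 6)
  12÷4 = 3 each, +1 to first 0
Round 3: Briarlake=19 Cedarfen=9 Dunmere=11 Juniper=23 → close Juniper (overflow 9)
  23÷3 = 7 each, +1 to first 2
Round 4: Briarlake=27 Cedarfen=17 Dunmere=18 → close Briarlake (overflow 15)
  27÷2 = 13 each, +1 to first 1
Round 5: Cedarfen=31 Dunmere=31 → close Dunmere (overflow 24)
  31÷1 = 31 each, +1 to first 0

Closure order: Hollowpine, Ironridge, Juniper, Briarlake, Dunmere
Last habitat: Cedarfen with 62 animals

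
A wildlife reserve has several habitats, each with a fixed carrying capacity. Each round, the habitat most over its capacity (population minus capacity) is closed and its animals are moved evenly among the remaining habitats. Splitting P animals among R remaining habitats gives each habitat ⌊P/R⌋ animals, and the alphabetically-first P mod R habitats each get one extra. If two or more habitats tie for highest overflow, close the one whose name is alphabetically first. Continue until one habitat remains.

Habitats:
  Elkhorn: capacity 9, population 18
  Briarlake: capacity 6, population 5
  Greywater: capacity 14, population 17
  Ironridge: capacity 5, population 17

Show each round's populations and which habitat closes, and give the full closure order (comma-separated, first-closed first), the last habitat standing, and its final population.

Round 1: Briarlake=5 Elkhorn=18 Greywater=17 Ironridge=17 → close Ironridge (overflow 12)
  17÷3 = 5 each, +1 to first 2
Round 2: Briarlake=11 Elkhorn=24 Greywater=22 → close Elkhorn (overflow 15)
  24÷2 = 12 each, +1 to first 0
Round 3: Briarlake=23 Greywater=34 → close Greywater (overflow 20)
  34÷1 = 34 each, +1 to first 0

Closure order: Ironridge, Elkhorn, Greywater
Last habitat: Briarlake with 57 animals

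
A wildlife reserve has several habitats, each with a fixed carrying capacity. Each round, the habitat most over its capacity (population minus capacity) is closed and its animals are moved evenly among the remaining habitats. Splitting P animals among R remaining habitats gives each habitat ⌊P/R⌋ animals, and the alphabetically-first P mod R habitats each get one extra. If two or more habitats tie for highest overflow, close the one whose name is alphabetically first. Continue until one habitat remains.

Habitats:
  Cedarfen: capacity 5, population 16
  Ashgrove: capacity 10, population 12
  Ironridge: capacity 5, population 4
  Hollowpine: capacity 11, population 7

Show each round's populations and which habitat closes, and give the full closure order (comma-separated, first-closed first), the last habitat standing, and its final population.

Round 1: Ashgrove=12 Cedarfen=16 Hollowpine=7 Ironridge=4 → close Cedarfen (overflow 11)
  16÷3 = 5 each, +1 to first 1
Round 2: Ashgrove=18 Hollowpine=12 Ironridge=9 → close Ashgrove (overflow 8)
  18÷2 = 9 each, +1 to first 0
Round 3: Hollowpine=21 Ironridge=18 → close Ironridge (overflow 13)
  18÷1 = 18 each, +1 to first 0

Closure order: Cedarfen, Ashgrove, Ironridge
Last habitat: Hollowpine with 39 animals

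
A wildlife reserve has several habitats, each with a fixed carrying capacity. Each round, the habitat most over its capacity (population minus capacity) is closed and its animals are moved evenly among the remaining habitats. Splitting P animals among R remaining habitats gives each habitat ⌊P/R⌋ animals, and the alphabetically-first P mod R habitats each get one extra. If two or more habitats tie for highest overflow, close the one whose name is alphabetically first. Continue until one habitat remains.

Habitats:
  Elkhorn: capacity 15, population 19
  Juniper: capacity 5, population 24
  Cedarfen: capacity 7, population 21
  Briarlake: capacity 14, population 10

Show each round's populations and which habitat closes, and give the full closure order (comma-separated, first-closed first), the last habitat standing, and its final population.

Round 1: Briarlake=10 Cedarfen=21 Elkhorn=19 Juniper=24 → close Juniper (overflow 19)
  24÷3 = 8 each, +1 to first 0
Round 2: Briarlake=18 Cedarfen=29 Elkhorn=27 → close Cedarfen (overflow 22)
  29÷2 = 14 each, +1 to first 1
Round 3: Briarlake=33 Elkhorn=41 → close Elkhorn (overflow 26)
  41÷1 = 41 each, +1 to first 0

Closure order: Juniper, Cedarfen, Elkhorn
Last habitat: Briarlake with 74 animals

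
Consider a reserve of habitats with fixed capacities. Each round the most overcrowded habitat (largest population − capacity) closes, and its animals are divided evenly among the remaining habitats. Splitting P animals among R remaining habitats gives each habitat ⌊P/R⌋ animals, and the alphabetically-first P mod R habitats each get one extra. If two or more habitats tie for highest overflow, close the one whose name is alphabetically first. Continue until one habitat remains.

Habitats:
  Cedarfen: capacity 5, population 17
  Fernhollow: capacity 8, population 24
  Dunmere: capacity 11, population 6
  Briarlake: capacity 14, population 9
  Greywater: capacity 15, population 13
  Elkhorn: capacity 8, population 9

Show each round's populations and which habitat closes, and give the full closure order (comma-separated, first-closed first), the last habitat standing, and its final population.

Closure order: Fernhollow, Cedarfen, Elkhorn, Briarlake, Dunmere
Last habitat: Greywater with 78 animals

Round 1: Briarlake=9 Cedarfen=17 Dunmere=6 Elkhorn=9 Fernhollow=24 Greywater=13 → close Fernhollow (overflow 16)
  24÷5 = 4 each, +1 to first 4
Round 2: Briarlake=14 Cedarfen=22 Dunmere=11 Elkhorn=14 Greywater=17 → close Cedarfen (overflow 17)
  22÷4 = 5 each, +1 to first 2
Round 3: Briarlake=20 Dunmere=17 Elkhorn=19 Greywater=22 → close Elkhorn (overflow 11)
  19÷3 = 6 each, +1 to first 1
Round 4: Briarlake=27 Dunmere=23 Greywater=28 → close Briarlake (overflow 13)
  27÷2 = 13 each, +1 to first 1
Round 5: Dunmere=37 Greywater=41 → close Dunmere (overflow 26)
  37÷1 = 37 each, +1 to first 0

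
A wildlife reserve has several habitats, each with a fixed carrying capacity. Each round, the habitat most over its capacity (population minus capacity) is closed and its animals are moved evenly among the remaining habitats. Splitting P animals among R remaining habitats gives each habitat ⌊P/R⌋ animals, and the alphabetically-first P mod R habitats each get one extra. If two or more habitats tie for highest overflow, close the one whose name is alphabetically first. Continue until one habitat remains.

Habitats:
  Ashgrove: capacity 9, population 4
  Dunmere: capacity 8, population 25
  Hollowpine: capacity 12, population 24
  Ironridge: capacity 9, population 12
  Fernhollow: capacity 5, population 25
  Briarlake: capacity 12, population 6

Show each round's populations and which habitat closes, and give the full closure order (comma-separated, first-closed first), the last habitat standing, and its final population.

Closure order: Fernhollow, Dunmere, Hollowpine, Ironridge, Ashgrove
Last habitat: Briarlake with 96 animals

Round 1: Ashgrove=4 Briarlake=6 Dunmere=25 Fernhollow=25 Hollowpine=24 Ironridge=12 → close Fernhollow (overflow 20)
  25÷5 = 5 each, +1 to first 0
Round 2: Ashgrove=9 Briarlake=11 Dunmere=30 Hollowpine=29 Ironridge=17 → close Dunmere (overflow 22)
  30÷4 = 7 each, +1 to first 2
Round 3: Ashgrove=17 Briarlake=19 Hollowpine=36 Ironridge=24 → close Hollowpine (overflow 24)
  36÷3 = 12 each, +1 to first 0
Round 4: Ashgrove=29 Briarlake=31 Ironridge=36 → close Ironridge (overflow 27)
  36÷2 = 18 each, +1 to first 0
Round 5: Ashgrove=47 Briarlake=49 → close Ashgrove (overflow 38)
  47÷1 = 47 each, +1 to first 0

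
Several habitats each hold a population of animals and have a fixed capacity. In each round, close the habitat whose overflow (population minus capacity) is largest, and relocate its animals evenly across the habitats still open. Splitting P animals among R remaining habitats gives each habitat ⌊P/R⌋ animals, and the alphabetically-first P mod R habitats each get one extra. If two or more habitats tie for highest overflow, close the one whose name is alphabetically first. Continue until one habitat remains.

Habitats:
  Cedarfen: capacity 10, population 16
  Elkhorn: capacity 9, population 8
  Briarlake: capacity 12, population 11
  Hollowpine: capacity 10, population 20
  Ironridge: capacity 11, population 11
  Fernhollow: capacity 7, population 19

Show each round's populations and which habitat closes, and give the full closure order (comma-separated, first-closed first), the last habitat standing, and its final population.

Round 1: Briarlake=11 Cedarfen=16 Elkhorn=8 Fernhollow=19 Hollowpine=20 Ironridge=11 → close Fernhollow (overflow 12)
  19÷5 = 3 each, +1 to first 4
Round 2: Briarlake=15 Cedarfen=20 Elkhorn=12 Hollowpine=24 Ironridge=14 → close Hollowpine (overflow 14)
  24÷4 = 6 each, +1 to first 0
Round 3: Briarlake=21 Cedarfen=26 Elkhorn=18 Ironridge=20 → close Cedarfen (overflow 16)
  26÷3 = 8 each, +1 to first 2
Round 4: Briarlake=30 Elkhorn=27 Ironridge=28 → close Briarlake (overflow 18)
  30÷2 = 15 each, +1 to first 0
Round 5: Elkhorn=42 Ironridge=43 → close Elkhorn (overflow 33)
  42÷1 = 42 each, +1 to first 0

Closure order: Fernhollow, Hollowpine, Cedarfen, Briarlake, Elkhorn
Last habitat: Ironridge with 85 animals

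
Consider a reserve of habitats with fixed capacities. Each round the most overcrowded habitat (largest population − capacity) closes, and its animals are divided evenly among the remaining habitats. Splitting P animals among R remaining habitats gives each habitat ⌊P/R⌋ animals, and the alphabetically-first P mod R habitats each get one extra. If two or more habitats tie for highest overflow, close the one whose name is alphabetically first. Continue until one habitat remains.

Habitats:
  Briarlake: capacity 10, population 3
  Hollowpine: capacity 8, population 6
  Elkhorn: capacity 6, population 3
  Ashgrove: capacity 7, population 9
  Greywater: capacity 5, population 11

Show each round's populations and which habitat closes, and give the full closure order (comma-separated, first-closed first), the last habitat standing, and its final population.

Round 1: Ashgrove=9 Briarlake=3 Elkhorn=3 Greywater=11 Hollowpine=6 → close Greywater (overflow 6)
  11÷4 = 2 each, +1 to first 3
Round 2: Ashgrove=12 Briarlake=6 Elkhorn=6 Hollowpine=8 → close Ashgrove (overflow 5)
  12÷3 = 4 each, +1 to first 0
Round 3: Briarlake=10 Elkhorn=10 Hollowpine=12 → close Elkhorn (overflow 4)
  10÷2 = 5 each, +1 to first 0
Round 4: Briarlake=15 Hollowpine=17 → close Hollowpine (overflow 9)
  17÷1 = 17 each, +1 to first 0

Closure order: Greywater, Ashgrove, Elkhorn, Hollowpine
Last habitat: Briarlake with 32 animals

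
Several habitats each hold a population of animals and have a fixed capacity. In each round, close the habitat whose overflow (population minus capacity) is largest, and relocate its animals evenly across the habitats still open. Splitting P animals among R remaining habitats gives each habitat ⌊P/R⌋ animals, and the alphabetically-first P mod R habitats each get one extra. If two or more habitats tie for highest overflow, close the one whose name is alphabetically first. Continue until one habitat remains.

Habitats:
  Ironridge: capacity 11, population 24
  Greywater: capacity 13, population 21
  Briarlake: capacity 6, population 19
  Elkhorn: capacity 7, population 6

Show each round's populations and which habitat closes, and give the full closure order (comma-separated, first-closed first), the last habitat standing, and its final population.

Closure order: Briarlake, Ironridge, Greywater
Last habitat: Elkhorn with 70 animals

Round 1: Briarlake=19 Elkhorn=6 Greywater=21 Ironridge=24 → close Briarlake (overflow 13)
  19÷3 = 6 each, +1 to first 1
Round 2: Elkhorn=13 Greywater=27 Ironridge=30 → close Ironridge (overflow 19)
  30÷2 = 15 each, +1 to first 0
Round 3: Elkhorn=28 Greywater=42 → close Greywater (overflow 29)
  42÷1 = 42 each, +1 to first 0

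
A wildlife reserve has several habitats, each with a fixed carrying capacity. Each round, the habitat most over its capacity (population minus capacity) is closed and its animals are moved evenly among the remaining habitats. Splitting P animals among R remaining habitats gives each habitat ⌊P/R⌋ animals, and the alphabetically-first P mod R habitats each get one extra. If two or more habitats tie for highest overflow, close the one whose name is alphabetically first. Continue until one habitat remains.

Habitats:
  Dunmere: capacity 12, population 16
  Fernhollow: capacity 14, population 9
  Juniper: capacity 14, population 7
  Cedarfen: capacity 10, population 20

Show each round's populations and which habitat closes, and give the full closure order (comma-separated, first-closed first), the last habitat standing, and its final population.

Round 1: Cedarfen=20 Dunmere=16 Fernhollow=9 Juniper=7 → close Cedarfen (overflow 10)
  20÷3 = 6 each, +1 to first 2
Round 2: Dunmere=23 Fernhollow=16 Juniper=13 → close Dunmere (overflow 11)
  23÷2 = 11 each, +1 to first 1
Round 3: Fernhollow=28 Juniper=24 → close Fernhollow (overflow 14)
  28÷1 = 28 each, +1 to first 0

Closure order: Cedarfen, Dunmere, Fernhollow
Last habitat: Juniper with 52 animals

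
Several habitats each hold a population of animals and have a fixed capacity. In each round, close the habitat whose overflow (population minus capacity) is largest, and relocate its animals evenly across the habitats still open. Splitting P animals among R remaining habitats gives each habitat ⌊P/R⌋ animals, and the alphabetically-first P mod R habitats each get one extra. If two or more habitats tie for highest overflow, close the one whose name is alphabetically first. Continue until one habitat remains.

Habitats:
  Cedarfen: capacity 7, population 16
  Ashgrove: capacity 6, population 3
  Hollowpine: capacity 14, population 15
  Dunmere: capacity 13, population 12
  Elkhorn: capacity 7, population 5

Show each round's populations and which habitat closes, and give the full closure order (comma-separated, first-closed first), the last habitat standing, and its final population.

Closure order: Cedarfen, Hollowpine, Dunmere, Ashgrove
Last habitat: Elkhorn with 51 animals

Round 1: Ashgrove=3 Cedarfen=16 Dunmere=12 Elkhorn=5 Hollowpine=15 → close Cedarfen (overflow 9)
  16÷4 = 4 each, +1 to first 0
Round 2: Ashgrove=7 Dunmere=16 Elkhorn=9 Hollowpine=19 → close Hollowpine (overflow 5)
  19÷3 = 6 each, +1 to first 1
Round 3: Ashgrove=14 Dunmere=22 Elkhorn=15 → close Dunmere (overflow 9)
  22÷2 = 11 each, +1 to first 0
Round 4: Ashgrove=25 Elkhorn=26 → close Ashgrove (overflow 19)
  25÷1 = 25 each, +1 to first 0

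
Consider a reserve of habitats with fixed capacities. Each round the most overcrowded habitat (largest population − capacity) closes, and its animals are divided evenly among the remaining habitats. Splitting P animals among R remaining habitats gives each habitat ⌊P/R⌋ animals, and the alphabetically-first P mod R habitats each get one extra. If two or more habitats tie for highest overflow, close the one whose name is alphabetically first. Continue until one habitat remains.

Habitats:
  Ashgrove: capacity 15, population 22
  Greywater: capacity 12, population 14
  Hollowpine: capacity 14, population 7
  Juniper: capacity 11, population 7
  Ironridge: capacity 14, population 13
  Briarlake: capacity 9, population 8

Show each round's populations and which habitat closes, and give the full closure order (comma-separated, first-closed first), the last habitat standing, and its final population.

Closure order: Ashgrove, Greywater, Briarlake, Ironridge, Juniper
Last habitat: Hollowpine with 71 animals

Round 1: Ashgrove=22 Briarlake=8 Greywater=14 Hollowpine=7 Ironridge=13 Juniper=7 → close Ashgrove (overflow 7)
  22÷5 = 4 each, +1 to first 2
Round 2: Briarlake=13 Greywater=19 Hollowpine=11 Ironridge=17 Juniper=11 → close Greywater (overflow 7)
  19÷4 = 4 each, +1 to first 3
Round 3: Briarlake=18 Hollowpine=16 Ironridge=22 Juniper=15 → close Briarlake (overflow 9)
  18÷3 = 6 each, +1 to first 0
Round 4: Hollowpine=22 Ironridge=28 Juniper=21 → close Ironridge (overflow 14)
  28÷2 = 14 each, +1 to first 0
Round 5: Hollowpine=36 Juniper=35 → close Juniper (overflow 24)
  35÷1 = 35 each, +1 to first 0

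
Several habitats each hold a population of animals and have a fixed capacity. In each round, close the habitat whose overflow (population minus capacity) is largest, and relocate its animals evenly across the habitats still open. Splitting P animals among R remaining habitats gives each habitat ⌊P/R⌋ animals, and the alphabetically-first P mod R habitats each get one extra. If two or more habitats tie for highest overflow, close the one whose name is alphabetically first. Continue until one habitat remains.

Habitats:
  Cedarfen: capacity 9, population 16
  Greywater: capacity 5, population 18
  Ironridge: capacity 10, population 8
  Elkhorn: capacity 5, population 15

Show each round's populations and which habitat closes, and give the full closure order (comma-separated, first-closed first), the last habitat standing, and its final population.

Round 1: Cedarfen=16 Elkhorn=15 Greywater=18 Ironridge=8 → close Greywater (overflow 13)
  18÷3 = 6 each, +1 to first 0
Round 2: Cedarfen=22 Elkhorn=21 Ironridge=14 → close Elkhorn (overflow 16)
  21÷2 = 10 each, +1 to first 1
Round 3: Cedarfen=33 Ironridge=24 → close Cedarfen (overflow 24)
  33÷1 = 33 each, +1 to first 0

Closure order: Greywater, Elkhorn, Cedarfen
Last habitat: Ironridge with 57 animals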